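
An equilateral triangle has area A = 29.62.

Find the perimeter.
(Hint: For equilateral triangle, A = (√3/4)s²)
A = (√3/4)s²  ⇒  s² = 4A/√3 = 4·29.62/√3 = 118.48/1.73205 ≈ 68.4045
s ≈ √68.4045 ≈ 8.2707
Perimeter = 3s ≈ 3·8.2707 ≈ 24.8121

Perimeter = 24.81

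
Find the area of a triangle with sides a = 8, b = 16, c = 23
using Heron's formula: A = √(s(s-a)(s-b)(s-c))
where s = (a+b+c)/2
s = (8 + 16 + 23)/2 = 47/2 = 23.5
s − a = 15.5, s − b = 7.5, s − c = 0.5
s(s−a)(s−b)(s−c) = 23.5·15.5·7.5·0.5 = 1365.9375
Area = √1365.9375 ≈ 36.9586

s = 23.5, Area = 36.96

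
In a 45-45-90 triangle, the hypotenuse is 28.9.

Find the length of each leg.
In a 45-45-90 triangle hypotenuse = leg·√2, so leg = hypotenuse/√2.
Leg = 28.9/√2 ≈ 28.9/1.41421 ≈ 20.4354

Each leg = 20.44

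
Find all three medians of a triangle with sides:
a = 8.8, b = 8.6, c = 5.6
Median formula: m_a = ½√(2b² + 2c² − a²) (and cyclically). a² = 77.44, b² = 73.96, c² = 31.36.
m_a = ½√(2·73.96 + 2·31.36 − 77.44) = ½√133.2 ≈ ½·11.5412 ≈ 5.77062
m_b = ½√(2·77.44 + 2·31.36 − 73.96) = ½√143.64 ≈ ½·11.985 ≈ 5.9925
m_c = ½√(2·77.44 + 2·73.96 − 31.36) = ½√271.44 ≈ ½·16.4754 ≈ 8.23772

m_a = 5.771, m_b = 5.992, m_c = 8.238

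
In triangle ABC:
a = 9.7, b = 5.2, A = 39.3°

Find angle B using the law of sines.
a/sin(A) = b/sin(B)  ⇒  sin(B) = b·sin(A)/a = 5.2·sin(39.3°)/9.7
sin(39.3°) ≈ 0.633381
sin(B) ≈ 5.2·0.633381/9.7 ≈ 3.29358/9.7 ≈ 0.339544
B = arcsin(0.339544) ≈ 19.8491°
(Since b ≤ a we need B ≤ A, so the obtuse alternative 180° − 19.8491° ≈ 160.151° is rejected.)

B = 19.85°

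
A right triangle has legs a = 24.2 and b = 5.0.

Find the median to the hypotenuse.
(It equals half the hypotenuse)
Hypotenuse c = √(a² + b²) = √(585.64 + 25) = √610.64 ≈ 24.7111
Median to hypotenuse = c/2 ≈ 24.7111/2 ≈ 12.3556

Median = 12.36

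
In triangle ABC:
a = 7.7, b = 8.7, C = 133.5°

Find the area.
Two sides and the included angle (SAS): A = ½·a·b·sin(C) = ½·7.7·8.7·sin(133.5°)
sin(133.5°) ≈ 0.725374
A ≈ ½·66.99·0.725374 = 33.495·0.725374 ≈ 24.2964

Area = 24.3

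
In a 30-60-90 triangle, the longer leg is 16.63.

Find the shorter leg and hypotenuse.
In a 30-60-90 triangle the sides are in ratio 1 : √3 : 2, so short leg = long leg/√3 and hypotenuse = 2·(short leg).
Short leg = 16.63/√3 ≈ 16.63/1.73205 ≈ 9.60133
Hypotenuse = 2·9.60133 ≈ 19.2027

Short leg = 9.601, Hypotenuse = 19.2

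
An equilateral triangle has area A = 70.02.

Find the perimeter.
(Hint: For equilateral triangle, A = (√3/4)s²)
A = (√3/4)s²  ⇒  s² = 4A/√3 = 4·70.02/√3 = 280.08/1.73205 ≈ 161.704
s ≈ √161.704 ≈ 12.7163
Perimeter = 3s ≈ 3·12.7163 ≈ 38.1489

Perimeter = 38.15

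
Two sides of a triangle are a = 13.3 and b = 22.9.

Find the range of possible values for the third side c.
Triangle inequality: |a − b| < c < a + b
|a − b| = |13.3 − 22.9| = 9.6
a + b = 13.3 + 22.9 = 36.2

9.6 < c < 36.2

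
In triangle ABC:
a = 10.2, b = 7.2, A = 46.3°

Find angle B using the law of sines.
a/sin(A) = b/sin(B)  ⇒  sin(B) = b·sin(A)/a = 7.2·sin(46.3°)/10.2
sin(46.3°) ≈ 0.722967
sin(B) ≈ 7.2·0.722967/10.2 ≈ 5.20536/10.2 ≈ 0.51033
B = arcsin(0.51033) ≈ 30.6858°
(Since b ≤ a we need B ≤ A, so the obtuse alternative 180° − 30.6858° ≈ 149.314° is rejected.)

B = 30.69°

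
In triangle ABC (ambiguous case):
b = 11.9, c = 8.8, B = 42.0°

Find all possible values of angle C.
b/sin(B) = c/sin(C)  ⇒  sin(C) = c·sin(B)/b = 8.8·sin(42.0°)/11.9
sin(42.0°) ≈ 0.669131
sin(C) ≈ 8.8·0.669131/11.9 ≈ 5.88835/11.9 ≈ 0.494819
Candidate 1: C₁ = arcsin(0.494819) ≈ 29.6578°  →  A = 180° − 42.0° − 29.6578° ≈ 108.342° > 0, valid
Candidate 2: C₂ = 180° − C₁ ≈ 150.342°  →  A = 180° − 42.0° − 150.342° ≈ -12.3422° ≤ 0, not a valid triangle

C = 29.66° (one solution)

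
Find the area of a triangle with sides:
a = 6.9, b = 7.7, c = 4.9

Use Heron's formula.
s = (6.9 + 7.7 + 4.9)/2 = 19.5/2 = 9.75
s − a = 2.85, s − b = 2.05, s − c = 4.85
s(s−a)(s−b)(s−c) = 9.75·2.85·2.05·4.85 ≈ 276.277
Area = √276.277 ≈ 16.6216

Area = 16.62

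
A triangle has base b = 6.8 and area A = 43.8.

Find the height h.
A = ½·b·h  ⇒  h = 2A/b = 2·43.8/6.8 = 87.6/6.8 ≈ 12.8824

h = 12.88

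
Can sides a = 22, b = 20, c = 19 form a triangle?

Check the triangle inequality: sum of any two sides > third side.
a + b vs c: 22 + 20 = 42 > 19  ✓
a + c vs b: 22 + 19 = 41 > 20  ✓
b + c vs a: 20 + 19 = 39 > 22  ✓

Yes, triangle inequality satisfied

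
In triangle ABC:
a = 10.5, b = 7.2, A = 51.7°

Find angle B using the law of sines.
a/sin(A) = b/sin(B)  ⇒  sin(B) = b·sin(A)/a = 7.2·sin(51.7°)/10.5
sin(51.7°) ≈ 0.784776
sin(B) ≈ 7.2·0.784776/10.5 ≈ 5.65039/10.5 ≈ 0.538132
B = arcsin(0.538132) ≈ 32.5566°
(Since b ≤ a we need B ≤ A, so the obtuse alternative 180° − 32.5566° ≈ 147.443° is rejected.)

B = 32.56°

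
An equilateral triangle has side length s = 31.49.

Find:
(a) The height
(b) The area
(a) The height splits the triangle into two 30-60-90 halves: h = s·√3/2 = 31.49·1.73205/2 ≈ 54.5423/2 ≈ 27.2711
(b) Area = (√3/4)·s² = (√3/4)·31.49² = (√3/4)·991.6201 ≈ 0.433013·991.6201 ≈ 429.384

Height = 27.27, Area = 429.4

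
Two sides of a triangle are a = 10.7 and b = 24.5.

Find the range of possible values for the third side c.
Triangle inequality: |a − b| < c < a + b
|a − b| = |10.7 − 24.5| = 13.8
a + b = 10.7 + 24.5 = 35.2

13.8 < c < 35.2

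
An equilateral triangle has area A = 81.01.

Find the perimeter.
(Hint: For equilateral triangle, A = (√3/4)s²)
A = (√3/4)s²  ⇒  s² = 4A/√3 = 4·81.01/√3 = 324.04/1.73205 ≈ 187.085
s ≈ √187.085 ≈ 13.6779
Perimeter = 3s ≈ 3·13.6779 ≈ 41.0337

Perimeter = 41.03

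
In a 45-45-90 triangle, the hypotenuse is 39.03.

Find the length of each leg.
In a 45-45-90 triangle hypotenuse = leg·√2, so leg = hypotenuse/√2.
Leg = 39.03/√2 ≈ 39.03/1.41421 ≈ 27.5984

Each leg = 27.6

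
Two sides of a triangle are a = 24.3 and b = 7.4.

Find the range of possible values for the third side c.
Triangle inequality: |a − b| < c < a + b
|a − b| = |24.3 − 7.4| = 16.9
a + b = 24.3 + 7.4 = 31.7

16.9 < c < 31.7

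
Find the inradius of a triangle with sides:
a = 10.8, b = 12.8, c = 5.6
r = Area/s where s is the semi-perimeter.
s = (10.8 + 12.8 + 5.6)/2 = 29.2/2 = 14.6
Area = √(s(s−a)(s−b)(s−c)) = √(14.6·3.8·1.8·9) ≈ √898.776 ≈ 29.9796
r ≈ 29.9796/14.6 ≈ 2.0534

r = 2.053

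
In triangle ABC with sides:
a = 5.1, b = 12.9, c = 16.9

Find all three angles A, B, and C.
Law of cosines for each angle (a² = 26.01, b² = 166.41, c² = 285.61):
cos(A) = (b² + c² − a²)/(2bc) = (166.41 + 285.61 − 26.01)/(2·12.9·16.9) = 426.01/436.02 ≈ 0.977042  ⇒  A ≈ 12.3009°
cos(B) = (a² + c² − b²)/(2ac) = (26.01 + 285.61 − 166.41)/(2·5.1·16.9) = 145.21/172.38 ≈ 0.842383  ⇒  B ≈ 32.6074°
cos(C) = (a² + b² − c²)/(2ab) = (26.01 + 166.41 − 285.61)/(2·5.1·12.9) = -93.19/131.58 ≈ -0.708238  ⇒  C ≈ 135.092°
Check: A + B + C ≈ 180°

A = 12.3°, B = 32.61°, C = 135.1°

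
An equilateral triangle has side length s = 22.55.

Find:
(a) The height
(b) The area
(a) The height splits the triangle into two 30-60-90 halves: h = s·√3/2 = 22.55·1.73205/2 ≈ 39.0577/2 ≈ 19.5289
(b) Area = (√3/4)·s² = (√3/4)·22.55² = (√3/4)·508.5025 ≈ 0.433013·508.5025 ≈ 220.188

Height = 19.53, Area = 220.2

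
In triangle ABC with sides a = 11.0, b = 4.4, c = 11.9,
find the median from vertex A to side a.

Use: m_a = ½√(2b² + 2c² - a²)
m_a = ½√(2·4.4² + 2·11.9² − 11.0²) = ½√(2·19.36 + 2·141.61 − 121) = ½√(38.72 + 283.22 − 121) = ½√200.94
√200.94 ≈ 14.1753, so m_a ≈ 7.08767

m_a = 7.088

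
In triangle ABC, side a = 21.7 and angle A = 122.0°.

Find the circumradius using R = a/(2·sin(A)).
R = a/(2·sin(A)) = 21.7/(2·sin(122.0°))
sin(122.0°) ≈ 0.848048
R ≈ 21.7/(2·0.848048) = 21.7/1.6961 ≈ 12.7941

R = 12.79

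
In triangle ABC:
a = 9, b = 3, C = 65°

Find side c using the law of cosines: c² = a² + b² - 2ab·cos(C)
c² = 9² + 3² − 2·9·3·cos(65°)
cos(65°) ≈ 0.422618
c² ≈ 81 + 9 − 54·(0.422618) ≈ 90 − 22.8214 ≈ 67.1786
c ≈ √67.1786 ≈ 8.19626

c = 8.196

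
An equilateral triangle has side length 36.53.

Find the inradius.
r = Area/s with s the semi-perimeter.
Area = (√3/4)·36.53² = (√3/4)·1334.4409 ≈ 0.433013·1334.4409 ≈ 577.83
s = 3·36.53/2 = 54.795
r ≈ 577.83/54.795 ≈ 10.5453
(Equivalently r = side/(2√3) = 36.53/3.4641 ≈ 10.5453.)

r = 10.55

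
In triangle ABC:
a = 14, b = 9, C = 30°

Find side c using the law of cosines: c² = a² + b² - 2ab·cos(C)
c² = 14² + 9² − 2·14·9·cos(30°)
cos(30°) ≈ 0.866025
c² ≈ 196 + 81 − 252·(0.866025) ≈ 277 − 218.238 ≈ 58.7616
c ≈ √58.7616 ≈ 7.66561

c = 7.666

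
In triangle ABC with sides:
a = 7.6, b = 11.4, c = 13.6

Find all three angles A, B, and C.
Law of cosines for each angle (a² = 57.76, b² = 129.96, c² = 184.96):
cos(A) = (b² + c² − a²)/(2bc) = (129.96 + 184.96 − 57.76)/(2·11.4·13.6) = 257.16/310.08 ≈ 0.829334  ⇒  A ≈ 33.9696°
cos(B) = (a² + c² − b²)/(2ac) = (57.76 + 184.96 − 129.96)/(2·7.6·13.6) = 112.76/206.72 ≈ 0.545472  ⇒  B ≈ 56.9431°
cos(C) = (a² + b² − c²)/(2ab) = (57.76 + 129.96 − 184.96)/(2·7.6·11.4) = 2.76/173.28 ≈ 0.015928  ⇒  C ≈ 89.0874°
Check: A + B + C ≈ 180°

A = 33.97°, B = 56.94°, C = 89.09°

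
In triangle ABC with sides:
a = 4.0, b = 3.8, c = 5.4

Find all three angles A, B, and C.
Law of cosines for each angle (a² = 16, b² = 14.44, c² = 29.16):
cos(A) = (b² + c² − a²)/(2bc) = (14.44 + 29.16 − 16)/(2·3.8·5.4) = 27.6/41.04 ≈ 0.672515  ⇒  A ≈ 47.7386°
cos(B) = (a² + c² − b²)/(2ac) = (16 + 29.16 − 14.44)/(2·4.0·5.4) = 30.72/43.2 ≈ 0.711111  ⇒  B ≈ 44.6746°
cos(C) = (a² + b² − c²)/(2ab) = (16 + 14.44 − 29.16)/(2·4.0·3.8) = 1.28/30.4 ≈ 0.0421053  ⇒  C ≈ 87.5868°
Check: A + B + C ≈ 180°

A = 47.74°, B = 44.67°, C = 87.59°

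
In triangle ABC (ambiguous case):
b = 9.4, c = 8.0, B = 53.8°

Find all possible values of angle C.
b/sin(B) = c/sin(C)  ⇒  sin(C) = c·sin(B)/b = 8.0·sin(53.8°)/9.4
sin(53.8°) ≈ 0.80696
sin(C) ≈ 8.0·0.80696/9.4 ≈ 6.45568/9.4 ≈ 0.686775
Candidate 1: C₁ = arcsin(0.686775) ≈ 43.3753°  →  A = 180° − 53.8° − 43.3753° ≈ 82.8247° > 0, valid
Candidate 2: C₂ = 180° − C₁ ≈ 136.625°  →  A = 180° − 53.8° − 136.625° ≈ -10.4247° ≤ 0, not a valid triangle

C = 43.38° (one solution)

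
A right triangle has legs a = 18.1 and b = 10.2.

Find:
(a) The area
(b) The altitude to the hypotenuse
(a) The legs are perpendicular, so Area = ½·a·b = ½·18.1·10.2 = ½·184.62 = 92.31
(b) Hypotenuse c = √(a² + b²) = √(327.61 + 104.04) = √431.65 ≈ 20.7762
    Area = ½·c·h_c  ⇒  h_c = 2·Area/c = 184.62/20.7762 ≈ 8.88613

Area = 92.31, h_c = 8.886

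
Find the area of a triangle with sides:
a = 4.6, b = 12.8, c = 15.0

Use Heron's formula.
s = (4.6 + 12.8 + 15.0)/2 = 32.4/2 = 16.2
s − a = 11.6, s − b = 3.4, s − c = 1.2
s(s−a)(s−b)(s−c) = 16.2·11.6·3.4·1.2 ≈ 766.714
Area = √766.714 ≈ 27.6896

Area = 27.69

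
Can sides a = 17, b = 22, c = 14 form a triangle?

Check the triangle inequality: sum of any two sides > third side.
a + b vs c: 17 + 22 = 39 > 14  ✓
a + c vs b: 17 + 14 = 31 > 22  ✓
b + c vs a: 22 + 14 = 36 > 17  ✓

Yes, triangle inequality satisfied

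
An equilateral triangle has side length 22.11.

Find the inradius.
r = Area/s with s the semi-perimeter.
Area = (√3/4)·22.11² = (√3/4)·488.8521 ≈ 0.433013·488.8521 ≈ 211.679
s = 3·22.11/2 = 33.165
r ≈ 211.679/33.165 ≈ 6.38261
(Equivalently r = side/(2√3) = 22.11/3.4641 ≈ 6.38261.)

r = 6.383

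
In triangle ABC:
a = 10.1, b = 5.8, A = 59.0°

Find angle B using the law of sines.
a/sin(A) = b/sin(B)  ⇒  sin(B) = b·sin(A)/a = 5.8·sin(59.0°)/10.1
sin(59.0°) ≈ 0.857167
sin(B) ≈ 5.8·0.857167/10.1 ≈ 4.97157/10.1 ≈ 0.492235
B = arcsin(0.492235) ≈ 29.4876°
(Since b ≤ a we need B ≤ A, so the obtuse alternative 180° − 29.4876° ≈ 150.512° is rejected.)

B = 29.49°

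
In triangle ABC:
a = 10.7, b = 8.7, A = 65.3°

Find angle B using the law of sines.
a/sin(A) = b/sin(B)  ⇒  sin(B) = b·sin(A)/a = 8.7·sin(65.3°)/10.7
sin(65.3°) ≈ 0.908508
sin(B) ≈ 8.7·0.908508/10.7 ≈ 7.90402/10.7 ≈ 0.738694
B = arcsin(0.738694) ≈ 47.6202°
(Since b ≤ a we need B ≤ A, so the obtuse alternative 180° − 47.6202° ≈ 132.38° is rejected.)

B = 47.62°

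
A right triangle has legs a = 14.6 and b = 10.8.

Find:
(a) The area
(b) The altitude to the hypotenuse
(a) The legs are perpendicular, so Area = ½·a·b = ½·14.6·10.8 = ½·157.68 = 78.84
(b) Hypotenuse c = √(a² + b²) = √(213.16 + 116.64) = √329.8 ≈ 18.1604
    Area = ½·c·h_c  ⇒  h_c = 2·Area/c = 157.68/18.1604 ≈ 8.68263

Area = 78.84, h_c = 8.683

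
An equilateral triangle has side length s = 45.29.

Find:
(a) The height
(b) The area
(a) The height splits the triangle into two 30-60-90 halves: h = s·√3/2 = 45.29·1.73205/2 ≈ 78.4446/2 ≈ 39.2223
(b) Area = (√3/4)·s² = (√3/4)·45.29² = (√3/4)·2051.1841 ≈ 0.433013·2051.1841 ≈ 888.189

Height = 39.22, Area = 888.2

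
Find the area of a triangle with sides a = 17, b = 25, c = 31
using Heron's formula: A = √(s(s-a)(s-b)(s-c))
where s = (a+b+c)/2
s = (17 + 25 + 31)/2 = 73/2 = 36.5
s − a = 19.5, s − b = 11.5, s − c = 5.5
s(s−a)(s−b)(s−c) = 36.5·19.5·11.5·5.5 = 45018.1875
Area = √45018.1875 ≈ 212.175

s = 36.5, Area = 212.2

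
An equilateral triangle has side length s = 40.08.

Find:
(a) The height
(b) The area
(a) The height splits the triangle into two 30-60-90 halves: h = s·√3/2 = 40.08·1.73205/2 ≈ 69.4206/2 ≈ 34.7103
(b) Area = (√3/4)·s² = (√3/4)·40.08² = (√3/4)·1606.4064 ≈ 0.433013·1606.4064 ≈ 695.594

Height = 34.71, Area = 695.6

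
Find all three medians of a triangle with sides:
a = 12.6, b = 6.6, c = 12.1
Median formula: m_a = ½√(2b² + 2c² − a²) (and cyclically). a² = 158.76, b² = 43.56, c² = 146.41.
m_a = ½√(2·43.56 + 2·146.41 − 158.76) = ½√221.18 ≈ ½·14.8721 ≈ 7.43606
m_b = ½√(2·158.76 + 2·146.41 − 43.56) = ½√566.78 ≈ ½·23.8071 ≈ 11.9036
m_c = ½√(2·158.76 + 2·43.56 − 146.41) = ½√258.23 ≈ ½·16.0695 ≈ 8.03477

m_a = 7.436, m_b = 11.9, m_c = 8.035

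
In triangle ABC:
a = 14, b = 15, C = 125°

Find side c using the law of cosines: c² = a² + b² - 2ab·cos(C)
c² = 14² + 15² − 2·14·15·cos(125°)
cos(125°) ≈ -0.573576
c² ≈ 196 + 225 − 420·(-0.573576) ≈ 421 + 240.902 ≈ 661.902
c ≈ √661.902 ≈ 25.7275

c = 25.73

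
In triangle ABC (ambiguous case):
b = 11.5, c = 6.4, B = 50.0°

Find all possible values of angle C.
b/sin(B) = c/sin(C)  ⇒  sin(C) = c·sin(B)/b = 6.4·sin(50.0°)/11.5
sin(50.0°) ≈ 0.766044
sin(C) ≈ 6.4·0.766044/11.5 ≈ 4.90268/11.5 ≈ 0.42632
Candidate 1: C₁ = arcsin(0.42632) ≈ 25.2343°  →  A = 180° − 50.0° − 25.2343° ≈ 104.766° > 0, valid
Candidate 2: C₂ = 180° − C₁ ≈ 154.766°  →  A = 180° − 50.0° − 154.766° ≈ -24.7657° ≤ 0, not a valid triangle

C = 25.23° (one solution)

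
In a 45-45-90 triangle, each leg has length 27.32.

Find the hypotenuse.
In a 45-45-90 triangle the sides are in ratio 1 : 1 : √2, so hypotenuse = leg·√2.
Hypotenuse = 27.32·√2 ≈ 27.32·1.41421 ≈ 38.6363

Hypotenuse = 27.32√2 = 38.64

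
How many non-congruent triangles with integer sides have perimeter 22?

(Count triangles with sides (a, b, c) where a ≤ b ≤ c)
Let a ≤ b ≤ c with a + b + c = 22. The only binding inequality is a + b > c, i.e. 22 − c > c, so c < 22/2; and c ≥ 22/3 since c is the largest side.
So 8 ≤ c ≤ 10. For each c, b runs from ⌈(22 − c)/2⌉ up to c (then a = 22 − b − c satisfies 1 ≤ a ≤ b automatically), giving c − ⌈(22 − c)/2⌉ + 1 choices.
Summing over c: 2 + 3 + 5 = 10
Check (closed form: nearest integer to p²/48 for even p, (p+3)²/48 for odd p): 22²/48 = 484/48 ≈ 10.08 → 10

10 triangles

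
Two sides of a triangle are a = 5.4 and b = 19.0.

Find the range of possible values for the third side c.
Triangle inequality: |a − b| < c < a + b
|a − b| = |5.4 − 19.0| = 13.6
a + b = 5.4 + 19.0 = 24.4

13.6 < c < 24.4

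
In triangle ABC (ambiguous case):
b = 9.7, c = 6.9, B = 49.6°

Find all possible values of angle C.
b/sin(B) = c/sin(C)  ⇒  sin(C) = c·sin(B)/b = 6.9·sin(49.6°)/9.7
sin(49.6°) ≈ 0.761538
sin(C) ≈ 6.9·0.761538/9.7 ≈ 5.25461/9.7 ≈ 0.541713
Candidate 1: C₁ = arcsin(0.541713) ≈ 32.8003°  →  A = 180° − 49.6° − 32.8003° ≈ 97.5997° > 0, valid
Candidate 2: C₂ = 180° − C₁ ≈ 147.2°  →  A = 180° − 49.6° − 147.2° ≈ -16.7997° ≤ 0, not a valid triangle

C = 32.8° (one solution)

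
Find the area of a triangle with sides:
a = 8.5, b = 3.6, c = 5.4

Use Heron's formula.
s = (8.5 + 3.6 + 5.4)/2 = 17.5/2 = 8.75
s − a = 0.25, s − b = 5.15, s − c = 3.35
s(s−a)(s−b)(s−c) = 8.75·0.25·5.15·3.35 ≈ 37.7398
Area = √37.7398 ≈ 6.14328

Area = 6.143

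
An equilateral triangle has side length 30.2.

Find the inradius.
r = Area/s with s the semi-perimeter.
Area = (√3/4)·30.2² = (√3/4)·912.04 ≈ 0.433013·912.04 ≈ 394.925
s = 3·30.2/2 = 45.3
r ≈ 394.925/45.3 ≈ 8.71799
(Equivalently r = side/(2√3) = 30.2/3.4641 ≈ 8.71799.)

r = 8.718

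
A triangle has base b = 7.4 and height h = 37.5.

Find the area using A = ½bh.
A = ½·b·h = ½·7.4·37.5 = ½·277.5 = 138.75

Area = 138.75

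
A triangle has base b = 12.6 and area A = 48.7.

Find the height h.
A = ½·b·h  ⇒  h = 2A/b = 2·48.7/12.6 = 97.4/12.6 ≈ 7.73016

h = 7.73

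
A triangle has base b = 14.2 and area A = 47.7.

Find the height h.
A = ½·b·h  ⇒  h = 2A/b = 2·47.7/14.2 = 95.4/14.2 ≈ 6.71831

h = 6.718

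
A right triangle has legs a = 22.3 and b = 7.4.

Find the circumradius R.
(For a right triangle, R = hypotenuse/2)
Hypotenuse c = √(a² + b²) = √(497.29 + 54.76) = √552.05 ≈ 23.4957
R = c/2 ≈ 23.4957/2 ≈ 11.7479

R = 11.75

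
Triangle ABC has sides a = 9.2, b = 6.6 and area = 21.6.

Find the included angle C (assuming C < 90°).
Area = ½·a·b·sin(C)  ⇒  sin(C) = 2·Area/(a·b) = 2·21.6/(9.2·6.6) = 43.2/60.72 ≈ 0.711462
C = arcsin(0.711462) ≈ 45.354° (taking the acute solution since C < 90°)

C = 45.35°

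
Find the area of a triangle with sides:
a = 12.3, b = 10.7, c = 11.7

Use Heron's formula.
s = (12.3 + 10.7 + 11.7)/2 = 34.7/2 = 17.35
s − a = 5.05, s − b = 6.65, s − c = 5.65
s(s−a)(s−b)(s−c) = 17.35·5.05·6.65·5.65 ≈ 3292.01
Area = √3292.01 ≈ 57.376

Area = 57.38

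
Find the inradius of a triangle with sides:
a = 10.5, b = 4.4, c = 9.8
r = Area/s where s is the semi-perimeter.
s = (10.5 + 4.4 + 9.8)/2 = 24.7/2 = 12.35
Area = √(s(s−a)(s−b)(s−c)) = √(12.35·1.85·7.95·2.55) ≈ √463.176 ≈ 21.5215
r ≈ 21.5215/12.35 ≈ 1.74263

r = 1.743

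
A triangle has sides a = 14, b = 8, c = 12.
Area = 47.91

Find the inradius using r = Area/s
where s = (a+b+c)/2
s = (14 + 8 + 12)/2 = 34/2 = 17
r = Area/s = 47.91/17 ≈ 2.81824

r = 2.818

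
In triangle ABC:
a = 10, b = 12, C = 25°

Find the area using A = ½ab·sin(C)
A = ½·a·b·sin(C) = ½·10·12·sin(25°)
sin(25°) ≈ 0.422618
A ≈ ½·120·0.422618 = 60·0.422618 ≈ 25.3571

Area = 25.36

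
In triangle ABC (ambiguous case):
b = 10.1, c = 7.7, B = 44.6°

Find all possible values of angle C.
b/sin(B) = c/sin(C)  ⇒  sin(C) = c·sin(B)/b = 7.7·sin(44.6°)/10.1
sin(44.6°) ≈ 0.702153
sin(C) ≈ 7.7·0.702153/10.1 ≈ 5.40658/10.1 ≈ 0.535305
Candidate 1: C₁ = arcsin(0.535305) ≈ 32.3646°  →  A = 180° − 44.6° − 32.3646° ≈ 103.035° > 0, valid
Candidate 2: C₂ = 180° − C₁ ≈ 147.635°  →  A = 180° − 44.6° − 147.635° ≈ -12.2354° ≤ 0, not a valid triangle

C = 32.36° (one solution)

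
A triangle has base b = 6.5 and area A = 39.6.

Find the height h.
A = ½·b·h  ⇒  h = 2A/b = 2·39.6/6.5 = 79.2/6.5 ≈ 12.1846

h = 12.18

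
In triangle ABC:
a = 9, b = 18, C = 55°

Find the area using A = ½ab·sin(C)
A = ½·a·b·sin(C) = ½·9·18·sin(55°)
sin(55°) ≈ 0.819152
A ≈ ½·162·0.819152 = 81·0.819152 ≈ 66.3513

Area = 66.35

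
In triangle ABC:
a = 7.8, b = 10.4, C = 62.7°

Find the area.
Two sides and the included angle (SAS): A = ½·a·b·sin(C) = ½·7.8·10.4·sin(62.7°)
sin(62.7°) ≈ 0.888617
A ≈ ½·81.12·0.888617 = 40.56·0.888617 ≈ 36.0423

Area = 36.04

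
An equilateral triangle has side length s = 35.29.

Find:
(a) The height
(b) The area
(a) The height splits the triangle into two 30-60-90 halves: h = s·√3/2 = 35.29·1.73205/2 ≈ 61.1241/2 ≈ 30.562
(b) Area = (√3/4)·s² = (√3/4)·35.29² = (√3/4)·1245.3841 ≈ 0.433013·1245.3841 ≈ 539.267

Height = 30.56, Area = 539.3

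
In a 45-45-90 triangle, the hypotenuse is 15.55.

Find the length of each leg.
In a 45-45-90 triangle hypotenuse = leg·√2, so leg = hypotenuse/√2.
Leg = 15.55/√2 ≈ 15.55/1.41421 ≈ 10.9955

Each leg = 11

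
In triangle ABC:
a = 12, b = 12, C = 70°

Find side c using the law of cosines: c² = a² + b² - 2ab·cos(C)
c² = 12² + 12² − 2·12·12·cos(70°)
cos(70°) ≈ 0.34202
c² ≈ 144 + 144 − 288·(0.34202) ≈ 288 − 98.5018 ≈ 189.498
c ≈ √189.498 ≈ 13.7658

c = 13.77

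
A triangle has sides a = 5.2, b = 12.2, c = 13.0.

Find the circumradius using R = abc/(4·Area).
First find the area with Heron's formula.
s = (5.2 + 12.2 + 13.0)/2 = 15.2
Area = √(s(s−a)(s−b)(s−c)) = √(15.2·10·3·2.2) ≈ √1003.2 ≈ 31.6733
abc = 5.2·12.2·13.0 = 824.72
R = abc/(4·Area) ≈ 824.72/(4·31.6733) = 824.72/126.693 ≈ 6.50958

R = 6.51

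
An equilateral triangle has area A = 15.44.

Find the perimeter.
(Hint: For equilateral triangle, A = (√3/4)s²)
A = (√3/4)s²  ⇒  s² = 4A/√3 = 4·15.44/√3 = 61.76/1.73205 ≈ 35.6572
s ≈ √35.6572 ≈ 5.97136
Perimeter = 3s ≈ 3·5.97136 ≈ 17.9141

Perimeter = 17.91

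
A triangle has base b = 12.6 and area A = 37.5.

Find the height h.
A = ½·b·h  ⇒  h = 2A/b = 2·37.5/12.6 = 75/12.6 ≈ 5.95238

h = 5.952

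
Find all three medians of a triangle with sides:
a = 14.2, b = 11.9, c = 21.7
Median formula: m_a = ½√(2b² + 2c² − a²) (and cyclically). a² = 201.64, b² = 141.61, c² = 470.89.
m_a = ½√(2·141.61 + 2·470.89 − 201.64) = ½√1023.36 ≈ ½·31.99 ≈ 15.995
m_b = ½√(2·201.64 + 2·470.89 − 141.61) = ½√1203.45 ≈ ½·34.6908 ≈ 17.3454
m_c = ½√(2·201.64 + 2·141.61 − 470.89) = ½√215.61 ≈ ½·14.6837 ≈ 7.34183

m_a = 15.99, m_b = 17.35, m_c = 7.342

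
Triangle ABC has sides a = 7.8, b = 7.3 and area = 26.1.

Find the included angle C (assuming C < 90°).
Area = ½·a·b·sin(C)  ⇒  sin(C) = 2·Area/(a·b) = 2·26.1/(7.8·7.3) = 52.2/56.94 ≈ 0.916754
C = arcsin(0.916754) ≈ 66.4561° (taking the acute solution since C < 90°)

C = 66.46°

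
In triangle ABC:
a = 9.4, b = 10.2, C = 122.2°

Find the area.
Two sides and the included angle (SAS): A = ½·a·b·sin(C) = ½·9.4·10.2·sin(122.2°)
sin(122.2°) ≈ 0.846193
A ≈ ½·95.88·0.846193 = 47.94·0.846193 ≈ 40.5665

Area = 40.57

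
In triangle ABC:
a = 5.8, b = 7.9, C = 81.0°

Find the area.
Two sides and the included angle (SAS): A = ½·a·b·sin(C) = ½·5.8·7.9·sin(81.0°)
sin(81.0°) ≈ 0.987688
A ≈ ½·45.82·0.987688 = 22.91·0.987688 ≈ 22.6279

Area = 22.63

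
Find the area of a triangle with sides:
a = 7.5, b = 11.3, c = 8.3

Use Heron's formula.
s = (7.5 + 11.3 + 8.3)/2 = 27.1/2 = 13.55
s − a = 6.05, s − b = 2.25, s − c = 5.25
s(s−a)(s−b)(s−c) = 13.55·6.05·2.25·5.25 ≈ 968.359
Area = √968.359 ≈ 31.1185

Area = 31.12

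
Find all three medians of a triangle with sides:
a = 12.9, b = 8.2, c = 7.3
Median formula: m_a = ½√(2b² + 2c² − a²) (and cyclically). a² = 166.41, b² = 67.24, c² = 53.29.
m_a = ½√(2·67.24 + 2·53.29 − 166.41) = ½√74.65 ≈ ½·8.64002 ≈ 4.32001
m_b = ½√(2·166.41 + 2·53.29 − 67.24) = ½√372.16 ≈ ½·19.2914 ≈ 9.64572
m_c = ½√(2·166.41 + 2·67.24 − 53.29) = ½√414.01 ≈ ½·20.3472 ≈ 10.1736

m_a = 4.32, m_b = 9.646, m_c = 10.17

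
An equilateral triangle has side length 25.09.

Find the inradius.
r = Area/s with s the semi-perimeter.
Area = (√3/4)·25.09² = (√3/4)·629.5081 ≈ 0.433013·629.5081 ≈ 272.585
s = 3·25.09/2 = 37.635
r ≈ 272.585/37.635 ≈ 7.24286
(Equivalently r = side/(2√3) = 25.09/3.4641 ≈ 7.24286.)

r = 7.243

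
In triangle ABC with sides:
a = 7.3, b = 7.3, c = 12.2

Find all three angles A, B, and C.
Law of cosines for each angle (a² = 53.29, b² = 53.29, c² = 148.84):
cos(A) = (b² + c² − a²)/(2bc) = (53.29 + 148.84 − 53.29)/(2·7.3·12.2) = 148.84/178.12 ≈ 0.835616  ⇒  A ≈ 33.3199°
cos(B) = (a² + c² − b²)/(2ac) = (53.29 + 148.84 − 53.29)/(2·7.3·12.2) = 148.84/178.12 ≈ 0.835616  ⇒  B ≈ 33.3199°
cos(C) = (a² + b² − c²)/(2ab) = (53.29 + 53.29 − 148.84)/(2·7.3·7.3) = -42.26/106.58 ≈ -0.39651  ⇒  C ≈ 113.36°
Check: A + B + C ≈ 180°

A = 33.32°, B = 33.32°, C = 113.4°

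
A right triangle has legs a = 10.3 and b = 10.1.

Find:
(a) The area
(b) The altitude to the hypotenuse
(a) The legs are perpendicular, so Area = ½·a·b = ½·10.3·10.1 = ½·104.03 = 52.015
(b) Hypotenuse c = √(a² + b²) = √(106.09 + 102.01) = √208.1 ≈ 14.4257
    Area = ½·c·h_c  ⇒  h_c = 2·Area/c = 104.03/14.4257 ≈ 7.21145

Area = 52.015, h_c = 7.211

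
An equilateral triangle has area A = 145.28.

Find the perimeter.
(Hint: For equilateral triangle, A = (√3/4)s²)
A = (√3/4)s²  ⇒  s² = 4A/√3 = 4·145.28/√3 = 581.12/1.73205 ≈ 335.51
s ≈ √335.51 ≈ 18.3169
Perimeter = 3s ≈ 3·18.3169 ≈ 54.9508

Perimeter = 54.95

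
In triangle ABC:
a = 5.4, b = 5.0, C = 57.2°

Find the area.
Two sides and the included angle (SAS): A = ½·a·b·sin(C) = ½·5.4·5.0·sin(57.2°)
sin(57.2°) ≈ 0.840567
A ≈ ½·27·0.840567 = 13.5·0.840567 ≈ 11.3476

Area = 11.35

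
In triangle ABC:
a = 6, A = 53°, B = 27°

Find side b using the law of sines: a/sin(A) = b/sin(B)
a/sin(A) = b/sin(B)  ⇒  b = a·sin(B)/sin(A) = 6·sin(27°)/sin(53°)
sin(27°) ≈ 0.45399, sin(53°) ≈ 0.798636
b ≈ 6·0.45399/0.798636 ≈ 2.72394/0.798636 ≈ 3.41075

b = 3.411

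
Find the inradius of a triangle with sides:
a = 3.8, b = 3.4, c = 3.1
r = Area/s where s is the semi-perimeter.
s = (3.8 + 3.4 + 3.1)/2 = 10.3/2 = 5.15
Area = √(s(s−a)(s−b)(s−c)) = √(5.15·1.35·1.75·2.05) ≈ √24.9421 ≈ 4.99421
r ≈ 4.99421/5.15 ≈ 0.969749

r = 0.9697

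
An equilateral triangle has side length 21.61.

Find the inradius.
r = Area/s with s the semi-perimeter.
Area = (√3/4)·21.61² = (√3/4)·466.9921 ≈ 0.433013·466.9921 ≈ 202.214
s = 3·21.61/2 = 32.415
r ≈ 202.214/32.415 ≈ 6.23827
(Equivalently r = side/(2√3) = 21.61/3.4641 ≈ 6.23827.)

r = 6.238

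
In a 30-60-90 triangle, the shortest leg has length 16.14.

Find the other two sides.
In a 30-60-90 triangle the sides are in ratio 1 : √3 : 2 (short leg : long leg : hypotenuse).
Long leg = 16.14·√3 ≈ 16.14·1.73205 ≈ 27.9553
Hypotenuse = 2·16.14 = 32.28

Long leg = 16.14√3 = 27.96, Hypotenuse = 32.28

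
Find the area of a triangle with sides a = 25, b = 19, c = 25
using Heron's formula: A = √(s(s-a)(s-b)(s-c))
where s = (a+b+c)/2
s = (25 + 19 + 25)/2 = 69/2 = 34.5
s − a = 9.5, s − b = 15.5, s − c = 9.5
s(s−a)(s−b)(s−c) = 34.5·9.5·15.5·9.5 = 48261.1875
Area = √48261.1875 ≈ 219.684

s = 34.5, Area = 219.7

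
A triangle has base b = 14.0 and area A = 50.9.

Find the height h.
A = ½·b·h  ⇒  h = 2A/b = 2·50.9/14.0 = 101.8/14.0 ≈ 7.27143

h = 7.271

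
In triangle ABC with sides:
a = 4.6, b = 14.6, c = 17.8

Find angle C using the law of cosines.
c² = a² + b² − 2ab·cos(C)  ⇒  cos(C) = (a² + b² − c²)/(2ab)
cos(C) = (4.6² + 14.6² − 17.8²)/(2·4.6·14.6) = (21.16 + 213.16 − 316.84)/134.32 = -82.52/134.32 ≈ -0.614354
C = arccos(-0.614354) ≈ 127.905°

C = 127.9°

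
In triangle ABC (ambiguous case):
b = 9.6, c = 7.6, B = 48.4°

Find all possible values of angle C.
b/sin(B) = c/sin(C)  ⇒  sin(C) = c·sin(B)/b = 7.6·sin(48.4°)/9.6
sin(48.4°) ≈ 0.747798
sin(C) ≈ 7.6·0.747798/9.6 ≈ 5.68327/9.6 ≈ 0.592007
Candidate 1: C₁ = arcsin(0.592007) ≈ 36.2995°  →  A = 180° − 48.4° − 36.2995° ≈ 95.3005° > 0, valid
Candidate 2: C₂ = 180° − C₁ ≈ 143.7°  →  A = 180° − 48.4° − 143.7° ≈ -12.1005° ≤ 0, not a valid triangle

C = 36.3° (one solution)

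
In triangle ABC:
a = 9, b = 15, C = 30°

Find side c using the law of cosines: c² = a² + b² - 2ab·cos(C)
c² = 9² + 15² − 2·9·15·cos(30°)
cos(30°) ≈ 0.866025
c² ≈ 81 + 225 − 270·(0.866025) ≈ 306 − 233.827 ≈ 72.1731
c ≈ √72.1731 ≈ 8.49548

c = 8.495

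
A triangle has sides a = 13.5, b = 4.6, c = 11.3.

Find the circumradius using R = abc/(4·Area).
First find the area with Heron's formula.
s = (13.5 + 4.6 + 11.3)/2 = 14.7
Area = √(s(s−a)(s−b)(s−c)) = √(14.7·1.2·10.1·3.4) ≈ √605.758 ≈ 24.6121
abc = 13.5·4.6·11.3 = 701.73
R = abc/(4·Area) ≈ 701.73/(4·24.6121) = 701.73/98.4486 ≈ 7.12788

R = 7.128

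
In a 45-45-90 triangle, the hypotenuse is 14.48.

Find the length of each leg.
In a 45-45-90 triangle hypotenuse = leg·√2, so leg = hypotenuse/√2.
Leg = 14.48/√2 ≈ 14.48/1.41421 ≈ 10.2389

Each leg = 10.24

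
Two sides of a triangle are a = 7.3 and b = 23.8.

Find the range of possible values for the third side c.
Triangle inequality: |a − b| < c < a + b
|a − b| = |7.3 − 23.8| = 16.5
a + b = 7.3 + 23.8 = 31.1

16.5 < c < 31.1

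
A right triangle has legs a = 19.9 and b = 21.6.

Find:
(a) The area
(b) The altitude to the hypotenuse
(a) The legs are perpendicular, so Area = ½·a·b = ½·19.9·21.6 = ½·429.84 = 214.92
(b) Hypotenuse c = √(a² + b²) = √(396.01 + 466.56) = √862.57 ≈ 29.3695
    Area = ½·c·h_c  ⇒  h_c = 2·Area/c = 429.84/29.3695 ≈ 14.6356

Area = 214.92, h_c = 14.64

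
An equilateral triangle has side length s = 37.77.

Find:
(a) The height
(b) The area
(a) The height splits the triangle into two 30-60-90 halves: h = s·√3/2 = 37.77·1.73205/2 ≈ 65.4196/2 ≈ 32.7098
(b) Area = (√3/4)·s² = (√3/4)·37.77² = (√3/4)·1426.5729 ≈ 0.433013·1426.5729 ≈ 617.724

Height = 32.71, Area = 617.7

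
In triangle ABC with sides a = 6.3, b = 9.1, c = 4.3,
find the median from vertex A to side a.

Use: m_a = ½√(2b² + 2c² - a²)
m_a = ½√(2·9.1² + 2·4.3² − 6.3²) = ½√(2·82.81 + 2·18.49 − 39.69) = ½√(165.62 + 36.98 − 39.69) = ½√162.91
√162.91 ≈ 12.7636, so m_a ≈ 6.38181

m_a = 6.382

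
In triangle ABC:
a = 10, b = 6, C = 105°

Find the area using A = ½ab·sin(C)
A = ½·a·b·sin(C) = ½·10·6·sin(105°)
sin(105°) ≈ 0.965926
A ≈ ½·60·0.965926 = 30·0.965926 ≈ 28.9778

Area = 28.98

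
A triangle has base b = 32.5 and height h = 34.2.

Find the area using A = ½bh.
A = ½·b·h = ½·32.5·34.2 = ½·1111.5 = 555.75

Area = 555.75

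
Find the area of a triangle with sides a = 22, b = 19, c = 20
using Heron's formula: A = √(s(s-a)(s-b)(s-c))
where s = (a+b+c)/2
s = (22 + 19 + 20)/2 = 61/2 = 30.5
s − a = 8.5, s − b = 11.5, s − c = 10.5
s(s−a)(s−b)(s−c) = 30.5·8.5·11.5·10.5 = 31304.4375
Area = √31304.4375 ≈ 176.931

s = 30.5, Area = 176.9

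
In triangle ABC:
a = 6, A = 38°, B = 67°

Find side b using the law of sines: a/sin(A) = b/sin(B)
a/sin(A) = b/sin(B)  ⇒  b = a·sin(B)/sin(A) = 6·sin(67°)/sin(38°)
sin(67°) ≈ 0.920505, sin(38°) ≈ 0.615661
b ≈ 6·0.920505/0.615661 ≈ 5.52303/0.615661 ≈ 8.97089

b = 8.971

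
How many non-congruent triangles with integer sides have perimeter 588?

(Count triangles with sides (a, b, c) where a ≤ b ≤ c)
Let a ≤ b ≤ c with a + b + c = 588. The only binding inequality is a + b > c, i.e. 588 − c > c, so c < 588/2; and c ≥ 588/3 since c is the largest side.
So 196 ≤ c ≤ 293. For each c, b runs from ⌈(588 − c)/2⌉ up to c (then a = 588 − b − c satisfies 1 ≤ a ≤ b automatically), giving c − ⌈(588 − c)/2⌉ + 1 choices.
Summing over c: 1 + 2 + 4 + 5 + … + 145 + 146  (98 terms, c = 196, …, 293) = 7203
Check (closed form: nearest integer to p²/48 for even p, (p+3)²/48 for odd p): 588²/48 = 345744/48 ≈ 7203.00 → 7203

7203 triangles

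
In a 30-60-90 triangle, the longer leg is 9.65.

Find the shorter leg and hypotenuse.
In a 30-60-90 triangle the sides are in ratio 1 : √3 : 2, so short leg = long leg/√3 and hypotenuse = 2·(short leg).
Short leg = 9.65/√3 ≈ 9.65/1.73205 ≈ 5.57143
Hypotenuse = 2·5.57143 ≈ 11.1429

Short leg = 5.571, Hypotenuse = 11.14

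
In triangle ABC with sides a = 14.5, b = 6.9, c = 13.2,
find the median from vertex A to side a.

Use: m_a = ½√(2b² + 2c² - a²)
m_a = ½√(2·6.9² + 2·13.2² − 14.5²) = ½√(2·47.61 + 2·174.24 − 210.25) = ½√(95.22 + 348.48 − 210.25) = ½√233.45
√233.45 ≈ 15.2791, so m_a ≈ 7.63954

m_a = 7.64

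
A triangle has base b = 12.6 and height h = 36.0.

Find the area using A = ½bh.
A = ½·b·h = ½·12.6·36.0 = ½·453.6 = 226.8

Area = 226.8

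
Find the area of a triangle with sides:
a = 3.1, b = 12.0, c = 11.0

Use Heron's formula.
s = (3.1 + 12.0 + 11.0)/2 = 26.1/2 = 13.05
s − a = 9.95, s − b = 1.05, s − c = 2.05
s(s−a)(s−b)(s−c) = 13.05·9.95·1.05·2.05 ≈ 279.497
Area = √279.497 ≈ 16.7182

Area = 16.72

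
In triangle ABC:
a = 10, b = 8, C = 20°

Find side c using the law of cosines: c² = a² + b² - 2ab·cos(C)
c² = 10² + 8² − 2·10·8·cos(20°)
cos(20°) ≈ 0.939693
c² ≈ 100 + 64 − 160·(0.939693) ≈ 164 − 150.351 ≈ 13.6492
c ≈ √13.6492 ≈ 3.69448

c = 3.694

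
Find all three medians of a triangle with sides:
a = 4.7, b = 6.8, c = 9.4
Median formula: m_a = ½√(2b² + 2c² − a²) (and cyclically). a² = 22.09, b² = 46.24, c² = 88.36.
m_a = ½√(2·46.24 + 2·88.36 − 22.09) = ½√247.11 ≈ ½·15.7197 ≈ 7.85987
m_b = ½√(2·22.09 + 2·88.36 − 46.24) = ½√174.66 ≈ ½·13.2159 ≈ 6.60795
m_c = ½√(2·22.09 + 2·46.24 − 88.36) = ½√48.3 ≈ ½·6.94982 ≈ 3.47491

m_a = 7.86, m_b = 6.608, m_c = 3.475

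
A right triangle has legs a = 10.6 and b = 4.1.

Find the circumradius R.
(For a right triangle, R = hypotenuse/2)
Hypotenuse c = √(a² + b²) = √(112.36 + 16.81) = √129.17 ≈ 11.3653
R = c/2 ≈ 11.3653/2 ≈ 5.68265

R = 5.683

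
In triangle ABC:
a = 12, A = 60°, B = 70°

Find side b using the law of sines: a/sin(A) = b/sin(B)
a/sin(A) = b/sin(B)  ⇒  b = a·sin(B)/sin(A) = 12·sin(70°)/sin(60°)
sin(70°) ≈ 0.939693, sin(60°) ≈ 0.866025
b ≈ 12·0.939693/0.866025 ≈ 11.2763/0.866025 ≈ 13.0208

b = 13.02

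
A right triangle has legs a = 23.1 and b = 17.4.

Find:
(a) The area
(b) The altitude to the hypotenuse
(a) The legs are perpendicular, so Area = ½·a·b = ½·23.1·17.4 = ½·401.94 = 200.97
(b) Hypotenuse c = √(a² + b²) = √(533.61 + 302.76) = √836.37 ≈ 28.9201
    Area = ½·c·h_c  ⇒  h_c = 2·Area/c = 401.94/28.9201 ≈ 13.8983

Area = 200.97, h_c = 13.9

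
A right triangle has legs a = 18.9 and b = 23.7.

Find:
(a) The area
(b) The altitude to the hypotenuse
(a) The legs are perpendicular, so Area = ½·a·b = ½·18.9·23.7 = ½·447.93 = 223.965
(b) Hypotenuse c = √(a² + b²) = √(357.21 + 561.69) = √918.9 ≈ 30.3134
    Area = ½·c·h_c  ⇒  h_c = 2·Area/c = 447.93/30.3134 ≈ 14.7767

Area = 223.965, h_c = 14.78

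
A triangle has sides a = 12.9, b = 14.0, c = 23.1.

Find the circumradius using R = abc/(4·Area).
First find the area with Heron's formula.
s = (12.9 + 14.0 + 23.1)/2 = 25
Area = √(s(s−a)(s−b)(s−c)) = √(25·12.1·11·1.9) ≈ √6322.25 ≈ 79.5126
abc = 12.9·14.0·23.1 = 4171.86
R = abc/(4·Area) ≈ 4171.86/(4·79.5126) = 4171.86/318.05 ≈ 13.117

R = 13.12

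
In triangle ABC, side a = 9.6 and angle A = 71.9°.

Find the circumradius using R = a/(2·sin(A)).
R = a/(2·sin(A)) = 9.6/(2·sin(71.9°))
sin(71.9°) ≈ 0.950516
R ≈ 9.6/(2·0.950516) = 9.6/1.90103 ≈ 5.04989

R = 5.05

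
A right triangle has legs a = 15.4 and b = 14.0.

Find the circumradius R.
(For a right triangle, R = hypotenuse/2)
Hypotenuse c = √(a² + b²) = √(237.16 + 196) = √433.16 ≈ 20.8125
R = c/2 ≈ 20.8125/2 ≈ 10.4062

R = 10.41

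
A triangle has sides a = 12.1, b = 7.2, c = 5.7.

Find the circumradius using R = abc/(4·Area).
First find the area with Heron's formula.
s = (12.1 + 7.2 + 5.7)/2 = 12.5
Area = √(s(s−a)(s−b)(s−c)) = √(12.5·0.4·5.3·6.8) ≈ √180.2 ≈ 13.4239
abc = 12.1·7.2·5.7 = 496.584
R = abc/(4·Area) ≈ 496.584/(4·13.4239) = 496.584/53.6954 ≈ 9.24816

R = 9.248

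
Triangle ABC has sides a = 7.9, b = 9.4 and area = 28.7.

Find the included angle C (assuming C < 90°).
Area = ½·a·b·sin(C)  ⇒  sin(C) = 2·Area/(a·b) = 2·28.7/(7.9·9.4) = 57.4/74.26 ≈ 0.77296
C = arcsin(0.77296) ≈ 50.6204° (taking the acute solution since C < 90°)

C = 50.62°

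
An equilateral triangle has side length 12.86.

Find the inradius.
r = Area/s with s the semi-perimeter.
Area = (√3/4)·12.86² = (√3/4)·165.3796 ≈ 0.433013·165.3796 ≈ 71.6115
s = 3·12.86/2 = 19.29
r ≈ 71.6115/19.29 ≈ 3.71236
(Equivalently r = side/(2√3) = 12.86/3.4641 ≈ 3.71236.)

r = 3.712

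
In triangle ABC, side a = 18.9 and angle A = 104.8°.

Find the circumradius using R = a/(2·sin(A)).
R = a/(2·sin(A)) = 18.9/(2·sin(104.8°))
sin(104.8°) ≈ 0.966823
R ≈ 18.9/(2·0.966823) = 18.9/1.93365 ≈ 9.77428

R = 9.774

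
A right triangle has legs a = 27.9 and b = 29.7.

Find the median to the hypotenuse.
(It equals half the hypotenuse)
Hypotenuse c = √(a² + b²) = √(778.41 + 882.09) = √1660.5 ≈ 40.7492
Median to hypotenuse = c/2 ≈ 40.7492/2 ≈ 20.3746

Median = 20.37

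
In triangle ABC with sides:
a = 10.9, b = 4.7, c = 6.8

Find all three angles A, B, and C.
Law of cosines for each angle (a² = 118.81, b² = 22.09, c² = 46.24):
cos(A) = (b² + c² − a²)/(2bc) = (22.09 + 46.24 − 118.81)/(2·4.7·6.8) = -50.48/63.92 ≈ -0.789737  ⇒  A ≈ 142.161°
cos(B) = (a² + c² − b²)/(2ac) = (118.81 + 46.24 − 22.09)/(2·10.9·6.8) = 142.96/148.24 ≈ 0.964382  ⇒  B ≈ 15.338°
cos(C) = (a² + b² − c²)/(2ab) = (118.81 + 22.09 − 46.24)/(2·10.9·4.7) = 94.66/102.46 ≈ 0.923873  ⇒  C ≈ 22.501°
Check: A + B + C ≈ 180°

A = 142.2°, B = 15.34°, C = 22.5°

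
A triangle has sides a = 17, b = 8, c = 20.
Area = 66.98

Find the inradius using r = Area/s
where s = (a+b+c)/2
s = (17 + 8 + 20)/2 = 45/2 = 22.5
r = Area/s = 66.98/22.5 ≈ 2.97689

r = 2.977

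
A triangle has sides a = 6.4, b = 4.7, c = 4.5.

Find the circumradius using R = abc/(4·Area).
First find the area with Heron's formula.
s = (6.4 + 4.7 + 4.5)/2 = 7.8
Area = √(s(s−a)(s−b)(s−c)) = √(7.8·1.4·3.1·3.3) ≈ √111.712 ≈ 10.5694
abc = 6.4·4.7·4.5 = 135.36
R = abc/(4·Area) ≈ 135.36/(4·10.5694) = 135.36/42.2775 ≈ 3.2017

R = 3.202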